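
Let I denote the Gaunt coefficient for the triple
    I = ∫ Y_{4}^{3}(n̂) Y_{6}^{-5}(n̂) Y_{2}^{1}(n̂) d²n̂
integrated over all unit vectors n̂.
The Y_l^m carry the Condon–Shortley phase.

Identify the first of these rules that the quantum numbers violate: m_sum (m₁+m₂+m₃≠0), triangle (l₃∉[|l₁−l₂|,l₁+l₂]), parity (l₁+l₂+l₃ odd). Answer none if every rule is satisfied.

azimuthal sum: 3 − 5 + 1 = -1  ✗
2 ≤ 2 ≤ 10 (triangle on l)
L = 4 + 6 + 2 = 12 (even)

m_sum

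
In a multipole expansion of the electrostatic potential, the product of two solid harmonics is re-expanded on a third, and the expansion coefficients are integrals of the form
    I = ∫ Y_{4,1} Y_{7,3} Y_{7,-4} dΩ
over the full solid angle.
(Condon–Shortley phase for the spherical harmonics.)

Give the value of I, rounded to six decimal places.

Checks pass: Σm=0; 18 even; l₃=7∈[3,11].
(2·4+1)(2·7+1)(2·7+1) = 2025
Δ: 4! 4! 10! / 19! → 1/58198140
sum: t=0:+1/17418240 t=1:−1/622080 t=2:+1/230400 t=3:−1/622080 t=4:+1/17418240 = 1/806400
3j²(4 7 7; 0 0 0) = Δ·Π!·Σ² = 2268/230945  (sign -1)
sum: t=0:+1/522547200 t=1:−1/8709120 t=2:+1/1935360 t=3:−1/4354560 = 13/74649600
3j²(4 7 7; 1 3 -4) = Δ·Π!·Σ² = 91/11628  (sign -1)
combine: 4πI² = 2025·2268/230945·91/11628 = 178605/1147619
take √, sign +1: I = 0.11128663

0.111287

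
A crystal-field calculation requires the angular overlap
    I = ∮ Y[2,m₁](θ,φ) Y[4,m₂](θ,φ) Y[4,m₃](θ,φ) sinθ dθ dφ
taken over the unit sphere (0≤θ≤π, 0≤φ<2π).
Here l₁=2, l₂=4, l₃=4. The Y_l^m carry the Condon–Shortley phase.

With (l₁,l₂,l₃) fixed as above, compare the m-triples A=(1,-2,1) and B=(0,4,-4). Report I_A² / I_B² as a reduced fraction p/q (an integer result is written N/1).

243/784

Same 2,4,4: normalisation and zero-m 3j drop out of the ratio.
A: Δ: 2! 2! 6! / 11! → 1/13860; sum: t=0:+1/96 t=1:−1/240 = 1/160; 3j²(2 4 4; 1 -2 1) = Δ·Π!·Σ² = 27/1540  (sign -1)
B: Δ: 2! 2! 6! / 11! → 1/13860; sum: t=2:+1/2880 = 1/2880; 3j²(2 4 4; 0 4 -4) = Δ·Π!·Σ² = 28/495  (sign +1)
I_A²/I_B² = (27/1540)/(28/495) = 243/784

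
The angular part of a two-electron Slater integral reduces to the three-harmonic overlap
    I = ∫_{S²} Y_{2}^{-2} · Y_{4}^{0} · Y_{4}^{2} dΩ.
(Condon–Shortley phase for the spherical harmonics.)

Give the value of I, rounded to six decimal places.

Rules hold: Σm=0, L=10 even, 2≤4≤6.
N = 5·9·9 = 405
Δ = 2!·2!·6!/11! = 1/13860
Racah Σ t=0..2: t=0:+1/192 t=1:−1/36 t=2:+1/192 = -5/288
⇒ 3j(2 4 4; 0 0 0)² = 20/693, sgn -1
Racah Σ t=2..2: t=2:+1/192 = 1/192
⇒ 3j(2 4 4; -2 0 2)² = 3/77, sgn +1
4πI² = N·(3j₀)²·(3jₘ)² = 2700/5929
I = -1·√(0.455389/4π) = -0.19036462

-0.190365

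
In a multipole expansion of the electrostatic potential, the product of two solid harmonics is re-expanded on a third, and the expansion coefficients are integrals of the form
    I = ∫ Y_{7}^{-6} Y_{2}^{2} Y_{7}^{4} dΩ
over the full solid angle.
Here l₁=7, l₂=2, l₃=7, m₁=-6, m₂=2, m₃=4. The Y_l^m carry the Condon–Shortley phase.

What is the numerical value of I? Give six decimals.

-0.106948

Checks pass: Σm=0; 16 even; l₃=7∈[5,9].
(2·7+1)(2·2+1)(2·7+1) = 1125
Δ: 2! 12! 2! / 17! → 1/185640
sum: t=0:+1/2419200 t=1:−1/518400 t=2:+1/2419200 = -1/907200
3j²(7 2 7; 0 0 0) = Δ·Π!·Σ² = 56/3315  (sign +1)
sum: t=2:+1/159667200 = 1/159667200
3j²(7 2 7; -6 2 4) = Δ·Π!·Σ² = 9/1190  (sign -1)
combine: 4πI² = 1125·56/3315·9/1190 = 540/3757
take √, sign -1: I = -0.10694768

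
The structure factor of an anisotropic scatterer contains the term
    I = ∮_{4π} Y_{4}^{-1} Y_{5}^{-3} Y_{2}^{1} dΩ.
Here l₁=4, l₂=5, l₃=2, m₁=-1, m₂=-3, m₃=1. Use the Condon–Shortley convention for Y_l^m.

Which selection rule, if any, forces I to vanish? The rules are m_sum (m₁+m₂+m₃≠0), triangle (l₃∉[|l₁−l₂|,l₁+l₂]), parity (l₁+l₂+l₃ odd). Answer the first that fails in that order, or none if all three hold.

m₁+m₂+m₃ = -1 − 3 + 1 = -3  ✗
triangle: |4−5|=1 ≤ l₃=2 ≤ 4+5=9
parity: l₁+l₂+l₃ = 11 is odd

m_sum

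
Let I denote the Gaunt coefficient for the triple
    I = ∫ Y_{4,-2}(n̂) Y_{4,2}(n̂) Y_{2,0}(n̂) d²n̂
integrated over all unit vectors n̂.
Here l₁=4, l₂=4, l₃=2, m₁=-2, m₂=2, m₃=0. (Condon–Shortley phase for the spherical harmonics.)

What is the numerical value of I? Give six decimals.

Rules hold: Σm=0, L=10 even, 0≤2≤8.
N = 9·9·5 = 405
Δ = 6!·2!·2!/11! = 1/13860
Racah Σ t=2..4: t=2:+1/192 t=3:−1/36 t=4:+1/192 = -5/288
⇒ 3j(4 4 2; 0 0 0)² = 20/693, sgn -1
Racah Σ t=4..6: t=4:+1/192 t=5:−1/120 t=6:+1/2880 = -1/360
⇒ 3j(4 4 2; -2 2 0)² = 16/3465, sgn -1
4πI² = N·(3j₀)²·(3jₘ)² = 320/5929
I = +1·√(0.053972/4π) = 0.06553591

0.065536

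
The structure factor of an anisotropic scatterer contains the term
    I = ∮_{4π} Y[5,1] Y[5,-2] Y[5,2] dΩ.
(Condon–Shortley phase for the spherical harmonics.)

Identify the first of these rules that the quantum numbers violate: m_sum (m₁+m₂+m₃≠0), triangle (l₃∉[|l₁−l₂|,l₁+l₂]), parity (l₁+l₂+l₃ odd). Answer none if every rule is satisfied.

m_sum

azimuthal sum: 1 − 2 + 2 = 1  ✗
0 ≤ 5 ≤ 10 (triangle on l)
L = 5 + 5 + 5 = 15 (odd)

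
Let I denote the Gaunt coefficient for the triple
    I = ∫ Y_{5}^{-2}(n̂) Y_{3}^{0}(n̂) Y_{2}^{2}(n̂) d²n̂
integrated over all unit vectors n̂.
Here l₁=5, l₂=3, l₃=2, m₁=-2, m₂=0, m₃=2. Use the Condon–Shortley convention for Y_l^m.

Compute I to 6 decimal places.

Rules hold: Σm=0, L=10 even, 2≤2≤8.
N = 11·7·5 = 385
Δ = 6!·4!·0!/11! = 1/2310
Racah Σ t=3..3: t=3:−1/144 = -1/144
⇒ 3j(5 3 2; 0 0 0)² = 10/231, sgn -1
Racah Σ t=3..3: t=3:−1/864 = -1/864
⇒ 3j(5 3 2; -2 0 2)² = 1/66, sgn -1
4πI² = N·(3j₀)²·(3jₘ)² = 25/99
I = +1·√(0.252525/4π) = 0.14175797

0.141758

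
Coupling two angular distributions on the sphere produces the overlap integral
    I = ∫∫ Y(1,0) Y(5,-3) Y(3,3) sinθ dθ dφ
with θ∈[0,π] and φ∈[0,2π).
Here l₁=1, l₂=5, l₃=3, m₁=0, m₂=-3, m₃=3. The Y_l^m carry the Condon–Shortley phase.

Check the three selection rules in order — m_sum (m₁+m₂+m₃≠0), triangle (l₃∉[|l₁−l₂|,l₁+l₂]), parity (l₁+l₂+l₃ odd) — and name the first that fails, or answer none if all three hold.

Σmᵢ = 0  ✓
l₃∈[|l₁−l₂|,l₁+l₂]=[4,6], have l₃=3  ✗
Σlᵢ = 9 ⇒ odd

triangle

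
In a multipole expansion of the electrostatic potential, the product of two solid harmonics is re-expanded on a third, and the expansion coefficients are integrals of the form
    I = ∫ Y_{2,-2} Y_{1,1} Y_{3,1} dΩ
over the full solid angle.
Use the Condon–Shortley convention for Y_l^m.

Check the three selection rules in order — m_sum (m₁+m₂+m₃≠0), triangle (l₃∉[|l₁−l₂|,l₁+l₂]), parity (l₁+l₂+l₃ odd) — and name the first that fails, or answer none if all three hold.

azimuthal sum: -2 + 1 + 1 = 0  ✓
1 ≤ 3 ≤ 3 (triangle on l)  ✓
L = 2 + 1 + 3 = 6 (even)  ✓

none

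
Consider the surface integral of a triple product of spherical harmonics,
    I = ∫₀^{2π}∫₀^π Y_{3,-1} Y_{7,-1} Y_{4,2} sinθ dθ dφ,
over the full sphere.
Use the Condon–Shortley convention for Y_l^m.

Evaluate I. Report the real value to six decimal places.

Rules hold: Σm=0, L=14 even, 4≤4≤10.
N = 7·15·9 = 945
Δ = 6!·0!·8!/15! = 1/45045
Racah Σ t=3..3: t=3:−1/20736 = -1/20736
⇒ 3j(3 7 4; 0 0 0)² = 35/1287, sgn -1
Racah Σ t=4..4: t=4:+1/69120 = 1/69120
⇒ 3j(3 7 4; -1 -1 2)² = 4/429, sgn +1
4πI² = N·(3j₀)²·(3jₘ)² = 4900/20449
I = -1·√(0.239621/4π) = -0.13808836

-0.138088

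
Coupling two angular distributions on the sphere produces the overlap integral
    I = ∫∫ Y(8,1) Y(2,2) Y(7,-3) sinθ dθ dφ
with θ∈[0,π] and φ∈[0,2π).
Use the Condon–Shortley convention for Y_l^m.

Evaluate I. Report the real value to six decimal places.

0.000000

Σlᵢ=17 odd — θ-integrand is odd under cosθ→−cosθ; I=0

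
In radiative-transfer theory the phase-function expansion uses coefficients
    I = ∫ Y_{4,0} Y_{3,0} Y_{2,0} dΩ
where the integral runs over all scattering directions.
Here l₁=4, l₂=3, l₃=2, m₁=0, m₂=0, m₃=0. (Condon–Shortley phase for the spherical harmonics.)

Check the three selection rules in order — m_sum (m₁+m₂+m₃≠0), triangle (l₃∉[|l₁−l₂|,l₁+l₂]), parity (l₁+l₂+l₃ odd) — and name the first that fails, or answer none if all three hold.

azimuthal sum: 0 + 0 + 0 = 0  ✓
1 ≤ 2 ≤ 7 (triangle on l)  ✓
L = 4 + 3 + 2 = 9 (odd)  ✗

parity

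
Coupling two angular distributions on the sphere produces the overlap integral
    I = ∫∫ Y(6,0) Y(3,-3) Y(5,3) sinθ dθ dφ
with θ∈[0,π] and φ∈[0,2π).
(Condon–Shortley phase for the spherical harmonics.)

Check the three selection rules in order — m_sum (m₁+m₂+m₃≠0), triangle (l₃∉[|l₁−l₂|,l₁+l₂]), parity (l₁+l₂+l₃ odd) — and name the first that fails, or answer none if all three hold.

m₁+m₂+m₃ = 0 − 3 + 3 = 0  ✓
triangle: |6−3|=3 ≤ l₃=5 ≤ 6+3=9  ✓
parity: l₁+l₂+l₃ = 14 is even  ✓

none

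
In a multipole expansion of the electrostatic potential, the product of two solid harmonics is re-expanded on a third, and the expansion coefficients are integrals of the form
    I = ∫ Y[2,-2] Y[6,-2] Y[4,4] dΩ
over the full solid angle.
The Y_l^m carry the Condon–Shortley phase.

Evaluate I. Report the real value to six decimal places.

0.015904

Checks pass: Σm=0; 12 even; l₃=4∈[4,8].
(2·2+1)(2·6+1)(2·4+1) = 585
Δ: 4! 0! 8! / 13! → 1/6435
sum: t=2:+1/2304 = 1/2304
3j²(2 6 4; 0 0 0) = Δ·Π!·Σ² = 5/143  (sign +1)
sum: t=4:+1/967680 = 1/967680
3j²(2 6 4; -2 -2 4) = Δ·Π!·Σ² = 1/6435  (sign +1)
combine: 4πI² = 585·5/143·1/6435 = 5/1573
take √, sign +1: I = 0.01590434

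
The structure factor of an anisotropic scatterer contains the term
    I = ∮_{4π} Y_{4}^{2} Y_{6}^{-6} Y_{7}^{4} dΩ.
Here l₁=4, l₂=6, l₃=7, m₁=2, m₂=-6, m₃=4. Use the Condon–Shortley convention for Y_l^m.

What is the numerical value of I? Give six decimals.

0.000000

l₁+l₂+l₃=17 is odd: 3j(l;000)=0 ⇒ I=0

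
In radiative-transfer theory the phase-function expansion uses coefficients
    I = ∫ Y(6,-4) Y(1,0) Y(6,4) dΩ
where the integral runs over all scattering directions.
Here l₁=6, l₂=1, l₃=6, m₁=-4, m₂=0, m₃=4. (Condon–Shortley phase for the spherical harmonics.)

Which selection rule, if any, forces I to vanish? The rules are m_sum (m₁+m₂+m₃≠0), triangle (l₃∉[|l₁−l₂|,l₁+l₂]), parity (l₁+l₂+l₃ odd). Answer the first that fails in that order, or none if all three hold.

Σmᵢ = 0  ✓
l₃∈[|l₁−l₂|,l₁+l₂]=[5,7], have l₃=6  ✓
Σlᵢ = 13 ⇒ odd  ✗

parity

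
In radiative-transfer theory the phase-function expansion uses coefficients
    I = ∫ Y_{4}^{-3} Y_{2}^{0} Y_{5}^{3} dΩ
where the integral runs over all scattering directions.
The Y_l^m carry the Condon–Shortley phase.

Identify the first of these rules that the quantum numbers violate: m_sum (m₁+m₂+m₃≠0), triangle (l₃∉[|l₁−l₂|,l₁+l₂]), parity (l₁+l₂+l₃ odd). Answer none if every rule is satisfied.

parity

azimuthal sum: -3 + 0 + 3 = 0  ✓
2 ≤ 5 ≤ 6 (triangle on l)  ✓
L = 4 + 2 + 5 = 11 (odd)  ✗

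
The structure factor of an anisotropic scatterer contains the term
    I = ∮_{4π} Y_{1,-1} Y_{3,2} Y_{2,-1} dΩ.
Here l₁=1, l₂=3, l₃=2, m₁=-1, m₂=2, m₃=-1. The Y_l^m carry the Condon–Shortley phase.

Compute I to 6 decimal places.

m-sum 0 ✓  L=6 even ✓  2≤2≤4 ✓
Π(2lᵢ+1) = 3×7×5 = 105
triangle coeff Δ(1,3,2) = 1/105
Σ_t [1,1]: t=1:−1/4 = -1/4
(3j)²=3/35 [(1 3 2; 0 0 0)], sign=-1
Σ_t [2,2]: t=2:+1/12 = 1/12
(3j)²=2/21 [(1 3 2; -1 2 -1)], sign=-1
⇒ 4πI² = 6/7
I = (+1)√(6/7/(4π)) = 0.26116903

0.261169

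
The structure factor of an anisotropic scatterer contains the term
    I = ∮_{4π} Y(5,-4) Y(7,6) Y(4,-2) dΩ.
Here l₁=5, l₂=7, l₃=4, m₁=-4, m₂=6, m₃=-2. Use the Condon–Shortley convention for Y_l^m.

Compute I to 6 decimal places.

0.061746

m-sum 0 ✓  L=16 even ✓  2≤4≤12 ✓
Π(2lᵢ+1) = 11×15×9 = 1485
triangle coeff Δ(5,7,4) = 1/6126120
Σ_t [3,5]: t=3:−1/69120 t=4:+1/20736 t=5:−1/69120 = 1/51840
(3j)²=280/21879 [(5 7 4; 0 0 0)], sign=+1
Σ_t [7,8]: t=7:−1/7257600 t=8:+1/4838400 = 1/14515200
(3j)²=3/1190 [(5 7 4; -4 6 -2)], sign=+1
⇒ 4πI² = 180/3757
I = (+1)√(180/3757/(4π)) = 0.06174627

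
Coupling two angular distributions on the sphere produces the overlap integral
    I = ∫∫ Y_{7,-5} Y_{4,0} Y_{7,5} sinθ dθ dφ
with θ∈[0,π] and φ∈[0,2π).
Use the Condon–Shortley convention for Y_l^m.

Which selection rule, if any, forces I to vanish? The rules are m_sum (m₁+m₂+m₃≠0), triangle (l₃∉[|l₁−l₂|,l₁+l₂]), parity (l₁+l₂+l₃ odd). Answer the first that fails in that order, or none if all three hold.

none

m₁+m₂+m₃ = -5 + 0 + 5 = 0  ✓
triangle: |7−4|=3 ≤ l₃=7 ≤ 7+4=11  ✓
parity: l₁+l₂+l₃ = 18 is even  ✓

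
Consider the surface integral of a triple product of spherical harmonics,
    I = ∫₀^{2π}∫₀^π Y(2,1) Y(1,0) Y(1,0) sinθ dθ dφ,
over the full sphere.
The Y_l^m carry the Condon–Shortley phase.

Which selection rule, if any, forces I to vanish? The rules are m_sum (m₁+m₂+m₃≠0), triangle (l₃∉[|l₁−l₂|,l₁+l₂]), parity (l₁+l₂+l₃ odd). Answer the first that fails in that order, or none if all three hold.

m_sum

Σmᵢ = 1  ✗
l₃∈[|l₁−l₂|,l₁+l₂]=[1,3], have l₃=1
Σlᵢ = 4 ⇒ even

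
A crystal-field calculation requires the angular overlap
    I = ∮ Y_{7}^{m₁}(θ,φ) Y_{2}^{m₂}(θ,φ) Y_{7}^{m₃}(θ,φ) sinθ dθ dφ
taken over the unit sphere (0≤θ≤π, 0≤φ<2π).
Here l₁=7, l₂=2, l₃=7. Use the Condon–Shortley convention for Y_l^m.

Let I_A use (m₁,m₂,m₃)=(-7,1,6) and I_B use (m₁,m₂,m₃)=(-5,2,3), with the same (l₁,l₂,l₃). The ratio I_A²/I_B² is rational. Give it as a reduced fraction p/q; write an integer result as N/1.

l's match ⇒ only the (l;m) 3-j factors differ between A and B.
A: triangle coeff Δ(7,2,7) = 1/185640; Σ_t [2,2]: t=2:+1/958003200 = 1/958003200; (3j)²=13/680 [(7 2 7; -7 1 6)], sign=-1
B: triangle coeff Δ(7,2,7) = 1/185640; Σ_t [2,2]: t=2:+1/29030400 = 1/29030400; (3j)²=99/7735 [(7 2 7; -5 2 3)], sign=+1
I_A²/I_B² = (13/680)/(99/7735) = 1183/792

1183/792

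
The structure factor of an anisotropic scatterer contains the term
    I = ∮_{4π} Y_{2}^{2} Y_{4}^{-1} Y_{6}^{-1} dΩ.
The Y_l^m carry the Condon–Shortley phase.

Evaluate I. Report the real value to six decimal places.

-0.094091

Checks pass: Σm=0; 12 even; l₃=6∈[2,6].
(2·2+1)(2·4+1)(2·6+1) = 585
Δ: 0! 4! 8! / 13! → 1/6435
sum: t=0:+1/2304 = 1/2304
3j²(2 4 6; 0 0 0) = Δ·Π!·Σ² = 5/143  (sign +1)
sum: t=0:+1/17280 = 1/17280
3j²(2 4 6; 2 -1 -1) = Δ·Π!·Σ² = 7/1287  (sign -1)
combine: 4πI² = 585·5/143·7/1287 = 175/1573
take √, sign -1: I = -0.09409136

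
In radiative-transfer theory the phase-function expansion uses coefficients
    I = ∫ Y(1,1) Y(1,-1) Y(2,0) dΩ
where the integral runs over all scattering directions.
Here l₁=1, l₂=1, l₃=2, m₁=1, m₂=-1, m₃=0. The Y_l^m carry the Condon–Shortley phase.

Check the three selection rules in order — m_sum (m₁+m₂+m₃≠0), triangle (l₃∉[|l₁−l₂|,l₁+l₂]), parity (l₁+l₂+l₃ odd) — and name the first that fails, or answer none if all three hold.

none

m₁+m₂+m₃ = 1 − 1 + 0 = 0  ✓
triangle: |1−1|=0 ≤ l₃=2 ≤ 1+1=2  ✓
parity: l₁+l₂+l₃ = 4 is even  ✓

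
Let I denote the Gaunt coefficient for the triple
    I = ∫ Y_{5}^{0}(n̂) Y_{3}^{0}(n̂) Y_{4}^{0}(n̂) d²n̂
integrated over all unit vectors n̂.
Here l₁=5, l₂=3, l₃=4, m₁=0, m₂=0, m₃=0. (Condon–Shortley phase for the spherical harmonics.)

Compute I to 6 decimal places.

Rules hold: Σm=0, L=12 even, 2≤4≤8.
N = 11·7·9 = 693
Δ = 4!·6!·2!/13! = 1/180180
Racah Σ t=1..3: t=1:−1/576 t=2:+1/144 t=3:−1/576 = 1/288
⇒ 3j(5 3 4; 0 0 0)² = 20/1001, sgn +1
(m-triple is (0,0,0) — same symbol as above.)
4πI² = N·(3j₀)²·(3jₘ)² = 3600/13013
I = +1·√(0.276646/4π) = 0.14837393

0.148374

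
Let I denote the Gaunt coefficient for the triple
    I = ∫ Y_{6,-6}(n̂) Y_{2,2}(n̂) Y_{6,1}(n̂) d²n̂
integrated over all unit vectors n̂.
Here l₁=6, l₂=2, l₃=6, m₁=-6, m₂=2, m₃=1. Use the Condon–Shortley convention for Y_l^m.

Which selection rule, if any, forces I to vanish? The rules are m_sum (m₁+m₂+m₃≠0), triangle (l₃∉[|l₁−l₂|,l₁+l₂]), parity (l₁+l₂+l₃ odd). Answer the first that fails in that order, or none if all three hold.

m_sum

Σmᵢ = -3  ✗
l₃∈[|l₁−l₂|,l₁+l₂]=[4,8], have l₃=6
Σlᵢ = 14 ⇒ even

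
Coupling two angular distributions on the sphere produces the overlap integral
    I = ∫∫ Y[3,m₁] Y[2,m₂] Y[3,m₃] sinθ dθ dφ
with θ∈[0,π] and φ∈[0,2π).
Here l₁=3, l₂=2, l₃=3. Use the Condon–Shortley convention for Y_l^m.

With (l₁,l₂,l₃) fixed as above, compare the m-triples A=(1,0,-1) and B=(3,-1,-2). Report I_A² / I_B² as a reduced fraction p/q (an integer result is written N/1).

Shared (l₁,l₂,l₃)=(3,2,3): N and (l;000)² cancel in I_A²/I_B².
A: Δ = 2!·4!·2!/9! = 1/3780; Racah Σ t=0..2: t=0:+1/16 t=1:−1/6 t=2:+1/96 = -3/32; ⇒ 3j(3 2 3; 1 0 -1)² = 3/140, sgn -1
B: Δ = 2!·4!·2!/9! = 1/3780; Racah Σ t=0..0: t=0:+1/48 = 1/48; ⇒ 3j(3 2 3; 3 -1 -2)² = 5/84, sgn -1
I_A²/I_B² = (3/140)/(5/84) = 9/25

9/25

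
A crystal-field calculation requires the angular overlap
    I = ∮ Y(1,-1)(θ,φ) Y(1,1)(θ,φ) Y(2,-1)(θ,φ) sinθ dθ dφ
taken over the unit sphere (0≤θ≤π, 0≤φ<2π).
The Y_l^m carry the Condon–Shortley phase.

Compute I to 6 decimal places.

Σmᵢ = -1 ≠ 0, so the φ-integral vanishes; I = 0

0.000000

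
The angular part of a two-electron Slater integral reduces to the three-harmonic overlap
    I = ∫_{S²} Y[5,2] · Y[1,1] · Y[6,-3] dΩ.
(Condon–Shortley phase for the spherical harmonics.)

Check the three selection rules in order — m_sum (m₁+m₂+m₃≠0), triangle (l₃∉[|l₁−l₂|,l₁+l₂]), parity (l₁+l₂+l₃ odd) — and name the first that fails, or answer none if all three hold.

none

Σmᵢ = 0  ✓
l₃∈[|l₁−l₂|,l₁+l₂]=[4,6], have l₃=6  ✓
Σlᵢ = 12 ⇒ even  ✓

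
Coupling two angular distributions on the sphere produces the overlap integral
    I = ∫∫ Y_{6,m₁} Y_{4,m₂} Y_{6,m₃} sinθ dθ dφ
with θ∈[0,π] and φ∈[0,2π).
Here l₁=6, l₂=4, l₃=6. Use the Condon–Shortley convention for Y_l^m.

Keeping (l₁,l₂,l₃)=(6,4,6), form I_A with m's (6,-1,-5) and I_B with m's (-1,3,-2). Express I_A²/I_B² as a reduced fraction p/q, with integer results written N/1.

16335/686

Same 6,4,6: normalisation and zero-m 3j drop out of the ratio.
A: Δ: 4! 8! 4! / 17! → 1/15315300; sum: t=0:+1/5806080 = 1/5806080; 3j²(6 4 6; 6 -1 -5) = Δ·Π!·Σ² = 165/6188  (sign -1)
B: Δ: 4! 8! 4! / 17! → 1/15315300; sum: t=3:−1/82944 t=4:+1/103680 = -1/414720; 3j²(6 4 6; -1 3 -2) = Δ·Π!·Σ² = 49/43758  (sign -1)
I_A²/I_B² = (165/6188)/(49/43758) = 16335/686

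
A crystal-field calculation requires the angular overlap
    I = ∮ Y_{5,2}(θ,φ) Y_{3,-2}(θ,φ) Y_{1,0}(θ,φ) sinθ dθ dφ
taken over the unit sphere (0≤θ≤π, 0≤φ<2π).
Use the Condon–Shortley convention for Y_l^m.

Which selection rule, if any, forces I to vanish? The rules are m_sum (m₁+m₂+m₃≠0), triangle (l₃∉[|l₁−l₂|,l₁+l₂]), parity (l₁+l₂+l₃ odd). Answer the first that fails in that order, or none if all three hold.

Σmᵢ = 0  ✓
l₃∈[|l₁−l₂|,l₁+l₂]=[2,8], have l₃=1  ✗
Σlᵢ = 9 ⇒ odd

triangle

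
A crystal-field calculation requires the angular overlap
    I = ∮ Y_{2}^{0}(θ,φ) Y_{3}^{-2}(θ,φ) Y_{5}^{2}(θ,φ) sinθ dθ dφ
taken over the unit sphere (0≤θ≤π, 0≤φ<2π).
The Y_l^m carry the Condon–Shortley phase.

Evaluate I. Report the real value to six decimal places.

0.190188

Checks pass: Σm=0; 10 even; l₃=5∈[1,5].
(2·2+1)(2·3+1)(2·5+1) = 385
Δ: 0! 4! 6! / 11! → 1/2310
sum: t=0:+1/144 = 1/144
3j²(2 3 5; 0 0 0) = Δ·Π!·Σ² = 10/231  (sign -1)
sum: t=0:+1/480 = 1/480
3j²(2 3 5; 0 -2 2) = Δ·Π!·Σ² = 3/110  (sign -1)
combine: 4πI² = 385·10/231·3/110 = 5/11
take √, sign +1: I = 0.19018827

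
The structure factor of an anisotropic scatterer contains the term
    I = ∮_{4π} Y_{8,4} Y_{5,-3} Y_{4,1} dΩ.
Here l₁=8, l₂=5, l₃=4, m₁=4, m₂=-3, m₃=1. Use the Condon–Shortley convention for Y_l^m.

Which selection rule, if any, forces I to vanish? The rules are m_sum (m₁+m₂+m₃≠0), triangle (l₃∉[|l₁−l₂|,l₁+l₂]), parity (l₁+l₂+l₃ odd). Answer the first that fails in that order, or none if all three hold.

m₁+m₂+m₃ = 4 − 3 + 1 = 2  ✗
triangle: |8−5|=3 ≤ l₃=4 ≤ 8+5=13
parity: l₁+l₂+l₃ = 17 is odd

m_sum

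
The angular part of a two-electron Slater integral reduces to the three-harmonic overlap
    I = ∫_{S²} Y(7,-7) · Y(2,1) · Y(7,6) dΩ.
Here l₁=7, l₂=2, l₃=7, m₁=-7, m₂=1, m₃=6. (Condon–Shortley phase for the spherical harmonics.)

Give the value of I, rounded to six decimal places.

Checks pass: Σm=0; 16 even; l₃=7∈[5,9].
(2·7+1)(2·2+1)(2·7+1) = 1125
Δ: 2! 12! 2! / 17! → 1/185640
sum: t=0:+1/2419200 t=1:−1/518400 t=2:+1/2419200 = -1/907200
3j²(7 2 7; 0 0 0) = Δ·Π!·Σ² = 56/3315  (sign +1)
sum: t=2:+1/958003200 = 1/958003200
3j²(7 2 7; -7 1 6) = Δ·Π!·Σ² = 13/680  (sign -1)
combine: 4πI² = 1125·56/3315·13/680 = 105/289
take √, sign -1: I = -0.17003597

-0.170036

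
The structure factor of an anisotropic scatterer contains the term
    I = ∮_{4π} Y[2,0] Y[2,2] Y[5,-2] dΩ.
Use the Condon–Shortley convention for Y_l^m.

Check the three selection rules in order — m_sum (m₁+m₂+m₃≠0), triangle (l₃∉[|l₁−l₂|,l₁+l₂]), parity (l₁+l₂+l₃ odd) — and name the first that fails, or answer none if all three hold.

m₁+m₂+m₃ = 0 + 2 − 2 = 0  ✓
triangle: |2−2|=0 ≤ l₃=5 ≤ 2+2=4  ✗
parity: l₁+l₂+l₃ = 9 is odd

triangle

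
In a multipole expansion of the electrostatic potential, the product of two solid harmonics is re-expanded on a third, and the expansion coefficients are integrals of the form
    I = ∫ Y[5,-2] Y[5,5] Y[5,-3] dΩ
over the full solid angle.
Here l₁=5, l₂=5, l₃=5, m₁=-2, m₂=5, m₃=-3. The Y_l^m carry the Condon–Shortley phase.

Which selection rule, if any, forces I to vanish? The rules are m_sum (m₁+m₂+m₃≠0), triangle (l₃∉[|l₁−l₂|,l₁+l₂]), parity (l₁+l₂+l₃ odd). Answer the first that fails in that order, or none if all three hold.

parity

m₁+m₂+m₃ = -2 + 5 − 3 = 0  ✓
triangle: |5−5|=0 ≤ l₃=5 ≤ 5+5=10  ✓
parity: l₁+l₂+l₃ = 15 is odd  ✗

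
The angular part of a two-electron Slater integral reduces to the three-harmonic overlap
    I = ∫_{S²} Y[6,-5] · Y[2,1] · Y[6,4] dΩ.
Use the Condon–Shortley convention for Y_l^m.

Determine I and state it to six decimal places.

Checks pass: Σm=0; 14 even; l₃=6∈[4,8].
(2·6+1)(2·2+1)(2·6+1) = 845
Δ: 2! 10! 2! / 15! → 1/90090
sum: t=0:+1/69120 t=1:−1/14400 t=2:+1/69120 = -7/172800
3j²(6 2 6; 0 0 0) = Δ·Π!·Σ² = 14/715  (sign -1)
sum: t=1:−1/7257600 t=2:+1/725760 = 1/806400
3j²(6 2 6; -5 1 4) = Δ·Π!·Σ² = 27/910  (sign +1)
combine: 4πI² = 845·14/715·27/910 = 27/55
take √, sign -1: I = -0.19764945

-0.197649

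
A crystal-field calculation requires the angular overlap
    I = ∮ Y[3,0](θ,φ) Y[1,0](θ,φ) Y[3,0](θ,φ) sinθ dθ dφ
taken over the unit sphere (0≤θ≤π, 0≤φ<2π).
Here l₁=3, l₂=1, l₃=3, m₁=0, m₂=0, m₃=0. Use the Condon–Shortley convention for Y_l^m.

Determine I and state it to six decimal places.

L=7 odd ⇒ parity kills the (l;000) factor ⇒ I = 0

0.000000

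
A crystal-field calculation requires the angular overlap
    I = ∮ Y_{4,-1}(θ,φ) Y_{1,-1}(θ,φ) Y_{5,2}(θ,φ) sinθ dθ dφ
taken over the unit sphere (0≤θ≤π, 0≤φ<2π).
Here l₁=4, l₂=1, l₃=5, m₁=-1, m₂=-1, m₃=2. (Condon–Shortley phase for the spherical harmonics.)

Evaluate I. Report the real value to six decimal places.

0.225034

Rules hold: Σm=0, L=10 even, 3≤5≤5.
N = 9·3·11 = 297
Δ = 0!·8!·2!/11! = 1/495
Racah Σ t=0..0: t=0:+1/576 = 1/576
⇒ 3j(4 1 5; 0 0 0)² = 5/99, sgn -1
Racah Σ t=0..0: t=0:+1/1440 = 1/1440
⇒ 3j(4 1 5; -1 -1 2)² = 7/165, sgn -1
4πI² = N·(3j₀)²·(3jₘ)² = 7/11
I = +1·√(0.636364/4π) = 0.22503380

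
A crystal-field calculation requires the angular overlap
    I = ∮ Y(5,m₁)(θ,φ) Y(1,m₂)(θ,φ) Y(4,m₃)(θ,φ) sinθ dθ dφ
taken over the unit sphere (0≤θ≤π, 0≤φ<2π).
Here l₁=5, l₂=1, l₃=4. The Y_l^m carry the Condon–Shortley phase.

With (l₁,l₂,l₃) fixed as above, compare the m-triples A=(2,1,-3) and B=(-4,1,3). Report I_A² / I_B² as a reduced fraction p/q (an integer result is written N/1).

l's match ⇒ only the (l;m) 3-j factors differ between A and B.
A: triangle coeff Δ(5,1,4) = 1/495; Σ_t [2,2]: t=2:+1/10080 = 1/10080; (3j)²=1/165 [(5 1 4; 2 1 -3)], sign=-1
B: triangle coeff Δ(5,1,4) = 1/495; Σ_t [2,2]: t=2:+1/10080 = 1/10080; (3j)²=4/55 [(5 1 4; -4 1 3)], sign=-1
I_A²/I_B² = (1/165)/(4/55) = 1/12

1/12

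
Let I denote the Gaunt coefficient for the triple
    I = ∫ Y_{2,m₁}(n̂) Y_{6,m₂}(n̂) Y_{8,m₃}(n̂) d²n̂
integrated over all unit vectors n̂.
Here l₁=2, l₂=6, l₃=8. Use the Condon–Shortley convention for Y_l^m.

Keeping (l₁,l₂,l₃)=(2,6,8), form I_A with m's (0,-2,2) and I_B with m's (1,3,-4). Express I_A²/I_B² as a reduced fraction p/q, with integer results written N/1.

135/176

Shared (l₁,l₂,l₃)=(2,6,8): N and (l;000)² cancel in I_A²/I_B².
A: Δ = 0!·4!·12!/17! = 1/30940; Racah Σ t=0..0: t=0:+1/3870720 = 1/3870720; ⇒ 3j(2 6 8; 0 -2 2)² = 135/6188, sgn +1
B: Δ = 0!·4!·12!/17! = 1/30940; Racah Σ t=0..0: t=0:+1/13063680 = 1/13063680; ⇒ 3j(2 6 8; 1 3 -4)² = 44/1547, sgn +1
I_A²/I_B² = (135/6188)/(44/1547) = 135/176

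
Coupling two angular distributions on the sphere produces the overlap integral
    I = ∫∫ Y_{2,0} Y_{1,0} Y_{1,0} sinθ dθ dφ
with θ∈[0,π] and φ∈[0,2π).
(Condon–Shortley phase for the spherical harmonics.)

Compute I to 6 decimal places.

0.252313

Rules hold: Σm=0, L=4 even, 1≤1≤3.
N = 5·3·3 = 45
Δ = 2!·2!·0!/5! = 1/30
Racah Σ t=1..1: t=1:−1/1 = -1/1
⇒ 3j(2 1 1; 0 0 0)² = 2/15, sgn +1
(m-triple is (0,0,0) — same symbol as above.)
4πI² = N·(3j₀)²·(3jₘ)² = 4/5
I = +1·√(0.8/4π) = 0.25231325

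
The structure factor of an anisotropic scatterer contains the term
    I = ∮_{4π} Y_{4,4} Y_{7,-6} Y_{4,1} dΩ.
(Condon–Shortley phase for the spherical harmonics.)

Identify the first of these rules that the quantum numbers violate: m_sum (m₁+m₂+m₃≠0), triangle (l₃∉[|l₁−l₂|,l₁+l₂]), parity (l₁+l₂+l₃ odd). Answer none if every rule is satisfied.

m_sum

azimuthal sum: 4 − 6 + 1 = -1  ✗
3 ≤ 4 ≤ 11 (triangle on l)
L = 4 + 7 + 4 = 15 (odd)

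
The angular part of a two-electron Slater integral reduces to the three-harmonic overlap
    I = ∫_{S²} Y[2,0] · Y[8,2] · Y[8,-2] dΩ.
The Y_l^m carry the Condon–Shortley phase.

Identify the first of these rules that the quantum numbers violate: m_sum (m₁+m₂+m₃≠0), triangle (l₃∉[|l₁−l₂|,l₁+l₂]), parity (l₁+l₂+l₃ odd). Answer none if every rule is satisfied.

Σmᵢ = 0  ✓
l₃∈[|l₁−l₂|,l₁+l₂]=[6,10], have l₃=8  ✓
Σlᵢ = 18 ⇒ even  ✓

none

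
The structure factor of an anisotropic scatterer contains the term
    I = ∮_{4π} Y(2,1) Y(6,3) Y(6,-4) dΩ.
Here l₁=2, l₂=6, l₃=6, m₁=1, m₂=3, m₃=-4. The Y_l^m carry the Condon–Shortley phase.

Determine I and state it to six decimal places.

0.179515

Rules hold: Σm=0, L=14 even, 4≤6≤8.
N = 5·13·13 = 845
Δ = 2!·2!·10!/15! = 1/90090
Racah Σ t=0..2: t=0:+1/69120 t=1:−1/14400 t=2:+1/69120 = -7/172800
⇒ 3j(2 6 6; 0 0 0)² = 14/715, sgn -1
Racah Σ t=0..1: t=0:+1/725760 t=1:−1/161280 = -1/207360
⇒ 3j(2 6 6; 1 3 -4)² = 7/286, sgn -1
4πI² = N·(3j₀)²·(3jₘ)² = 49/121
I = +1·√(0.404959/4π) = 0.17951487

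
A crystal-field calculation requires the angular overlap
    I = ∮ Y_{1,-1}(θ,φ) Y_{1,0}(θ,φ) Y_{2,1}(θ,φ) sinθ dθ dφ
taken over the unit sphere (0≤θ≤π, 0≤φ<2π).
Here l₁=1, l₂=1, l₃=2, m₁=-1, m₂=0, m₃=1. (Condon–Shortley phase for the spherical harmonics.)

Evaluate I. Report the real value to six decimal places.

Rules hold: Σm=0, L=4 even, 0≤2≤2.
N = 3·3·5 = 45
Δ = 0!·2!·2!/5! = 1/30
Racah Σ t=0..0: t=0:+1/1 = 1/1
⇒ 3j(1 1 2; 0 0 0)² = 2/15, sgn +1
Racah Σ t=0..0: t=0:+1/2 = 1/2
⇒ 3j(1 1 2; -1 0 1)² = 1/10, sgn -1
4πI² = N·(3j₀)²·(3jₘ)² = 3/5
I = -1·√(0.6/4π) = -0.21850969

-0.218510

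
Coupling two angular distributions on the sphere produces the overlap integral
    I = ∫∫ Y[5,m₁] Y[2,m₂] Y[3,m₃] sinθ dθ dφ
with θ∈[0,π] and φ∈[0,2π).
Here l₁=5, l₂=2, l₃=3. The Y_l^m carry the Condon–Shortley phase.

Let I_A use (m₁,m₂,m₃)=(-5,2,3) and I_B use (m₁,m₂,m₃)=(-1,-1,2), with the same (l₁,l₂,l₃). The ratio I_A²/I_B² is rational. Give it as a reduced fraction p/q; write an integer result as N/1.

Same 5,2,3: normalisation and zero-m 3j drop out of the ratio.
A: Δ: 4! 6! 0! / 11! → 1/2310; sum: t=4:+1/17280 = 1/17280; 3j²(5 2 3; -5 2 3) = Δ·Π!·Σ² = 1/11  (sign +1)
B: Δ: 4! 6! 0! / 11! → 1/2310; sum: t=1:−1/720 = -1/720; 3j²(5 2 3; -1 -1 2) = Δ·Π!·Σ² = 4/385  (sign +1)
I_A²/I_B² = (1/11)/(4/385) = 35/4

35/4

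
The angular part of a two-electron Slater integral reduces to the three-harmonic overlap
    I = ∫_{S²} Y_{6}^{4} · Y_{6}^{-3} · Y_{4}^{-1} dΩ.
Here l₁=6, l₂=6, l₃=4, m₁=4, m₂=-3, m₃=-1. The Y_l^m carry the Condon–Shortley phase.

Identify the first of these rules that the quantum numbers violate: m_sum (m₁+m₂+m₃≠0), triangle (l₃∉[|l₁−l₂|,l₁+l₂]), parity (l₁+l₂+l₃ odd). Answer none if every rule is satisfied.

azimuthal sum: 4 − 3 − 1 = 0  ✓
0 ≤ 4 ≤ 12 (triangle on l)  ✓
L = 6 + 6 + 4 = 16 (even)  ✓

none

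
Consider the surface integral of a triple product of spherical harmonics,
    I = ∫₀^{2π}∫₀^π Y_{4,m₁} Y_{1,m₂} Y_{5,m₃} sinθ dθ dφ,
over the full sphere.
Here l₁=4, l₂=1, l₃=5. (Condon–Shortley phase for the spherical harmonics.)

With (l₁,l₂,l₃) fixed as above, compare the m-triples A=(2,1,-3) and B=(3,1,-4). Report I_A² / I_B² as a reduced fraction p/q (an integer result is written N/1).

l's match ⇒ only the (l;m) 3-j factors differ between A and B.
A: triangle coeff Δ(4,1,5) = 1/495; Σ_t [0,0]: t=0:+1/2880 = 1/2880; (3j)²=28/495 [(4 1 5; 2 1 -3)], sign=+1
B: triangle coeff Δ(4,1,5) = 1/495; Σ_t [0,0]: t=0:+1/10080 = 1/10080; (3j)²=4/55 [(4 1 5; 3 1 -4)], sign=-1
I_A²/I_B² = (28/495)/(4/55) = 7/9

7/9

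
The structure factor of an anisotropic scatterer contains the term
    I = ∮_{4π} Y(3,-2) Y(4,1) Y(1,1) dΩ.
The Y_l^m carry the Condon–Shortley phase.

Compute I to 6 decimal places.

Rules hold: Σm=0, L=8 even, 1≤1≤7.
N = 7·9·3 = 189
Δ = 6!·0!·2!/9! = 1/252
Racah Σ t=3..3: t=3:−1/36 = -1/36
⇒ 3j(3 4 1; 0 0 0)² = 4/63, sgn +1
Racah Σ t=5..5: t=5:−1/240 = -1/240
⇒ 3j(3 4 1; -2 1 1)² = 1/84, sgn -1
4πI² = N·(3j₀)²·(3jₘ)² = 1/7
I = -1·√(0.142857/4π) = -0.10662181

-0.106622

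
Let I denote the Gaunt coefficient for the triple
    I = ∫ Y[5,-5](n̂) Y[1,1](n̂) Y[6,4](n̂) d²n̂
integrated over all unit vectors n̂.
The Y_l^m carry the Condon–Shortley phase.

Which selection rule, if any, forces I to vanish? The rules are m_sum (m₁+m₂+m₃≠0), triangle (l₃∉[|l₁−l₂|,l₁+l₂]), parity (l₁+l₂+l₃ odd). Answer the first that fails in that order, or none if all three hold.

m₁+m₂+m₃ = -5 + 1 + 4 = 0  ✓
triangle: |5−1|=4 ≤ l₃=6 ≤ 5+1=6  ✓
parity: l₁+l₂+l₃ = 12 is even  ✓

none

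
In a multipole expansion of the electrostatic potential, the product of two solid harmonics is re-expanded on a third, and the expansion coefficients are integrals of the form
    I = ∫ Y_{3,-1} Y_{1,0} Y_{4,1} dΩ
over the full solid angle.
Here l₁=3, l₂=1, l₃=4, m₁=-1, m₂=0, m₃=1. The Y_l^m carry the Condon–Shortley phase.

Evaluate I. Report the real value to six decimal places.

Rules hold: Σm=0, L=8 even, 2≤4≤4.
N = 7·3·9 = 189
Δ = 0!·6!·2!/9! = 1/252
Racah Σ t=0..0: t=0:+1/36 = 1/36
⇒ 3j(3 1 4; 0 0 0)² = 4/63, sgn +1
Racah Σ t=0..0: t=0:+1/48 = 1/48
⇒ 3j(3 1 4; -1 0 1)² = 5/84, sgn -1
4πI² = N·(3j₀)²·(3jₘ)² = 5/7
I = -1·√(0.714286/4π) = -0.23841361

-0.238414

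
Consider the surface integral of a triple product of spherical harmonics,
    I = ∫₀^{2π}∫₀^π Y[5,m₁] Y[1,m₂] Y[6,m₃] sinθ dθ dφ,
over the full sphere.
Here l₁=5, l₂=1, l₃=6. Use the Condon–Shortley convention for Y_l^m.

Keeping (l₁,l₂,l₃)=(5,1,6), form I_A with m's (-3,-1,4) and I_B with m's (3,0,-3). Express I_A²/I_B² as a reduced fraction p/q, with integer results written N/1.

5/3

Same 5,1,6: normalisation and zero-m 3j drop out of the ratio.
A: Δ: 0! 10! 2! / 13! → 1/858; sum: t=0:+1/161280 = 1/161280; 3j²(5 1 6; -3 -1 4) = Δ·Π!·Σ² = 15/286  (sign +1)
B: Δ: 0! 10! 2! / 13! → 1/858; sum: t=0:+1/80640 = 1/80640; 3j²(5 1 6; 3 0 -3) = Δ·Π!·Σ² = 9/286  (sign -1)
I_A²/I_B² = (15/286)/(9/286) = 5/3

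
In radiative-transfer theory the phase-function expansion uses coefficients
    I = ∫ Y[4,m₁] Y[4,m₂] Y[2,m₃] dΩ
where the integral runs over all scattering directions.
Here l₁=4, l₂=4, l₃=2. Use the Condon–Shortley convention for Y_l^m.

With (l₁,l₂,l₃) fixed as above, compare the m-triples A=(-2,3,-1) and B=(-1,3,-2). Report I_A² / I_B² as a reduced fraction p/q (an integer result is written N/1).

l's match ⇒ only the (l;m) 3-j factors differ between A and B.
A: triangle coeff Δ(4,4,2) = 1/13860; Σ_t [5,6]: t=5:−1/240 t=6:+1/1440 = -1/288; (3j)²=5/132 [(4 4 2; -2 3 -1)], sign=+1
B: triangle coeff Δ(4,4,2) = 1/13860; Σ_t [5,5]: t=5:−1/480 = -1/480; (3j)²=3/110 [(4 4 2; -1 3 -2)], sign=-1
I_A²/I_B² = (5/132)/(3/110) = 25/18

25/18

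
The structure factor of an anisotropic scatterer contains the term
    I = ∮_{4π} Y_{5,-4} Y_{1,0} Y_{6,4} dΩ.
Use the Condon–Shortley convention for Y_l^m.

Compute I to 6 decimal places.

Checks pass: Σm=0; 12 even; l₃=6∈[4,6].
(2·5+1)(2·1+1)(2·6+1) = 429
Δ: 0! 10! 2! / 13! → 1/858
sum: t=0:+1/14400 = 1/14400
3j²(5 1 6; 0 0 0) = Δ·Π!·Σ² = 6/143  (sign +1)
sum: t=0:+1/362880 = 1/362880
3j²(5 1 6; -4 0 4) = Δ·Π!·Σ² = 10/429  (sign +1)
combine: 4πI² = 429·6/143·10/429 = 60/143
take √, sign +1: I = 0.18272698

0.182727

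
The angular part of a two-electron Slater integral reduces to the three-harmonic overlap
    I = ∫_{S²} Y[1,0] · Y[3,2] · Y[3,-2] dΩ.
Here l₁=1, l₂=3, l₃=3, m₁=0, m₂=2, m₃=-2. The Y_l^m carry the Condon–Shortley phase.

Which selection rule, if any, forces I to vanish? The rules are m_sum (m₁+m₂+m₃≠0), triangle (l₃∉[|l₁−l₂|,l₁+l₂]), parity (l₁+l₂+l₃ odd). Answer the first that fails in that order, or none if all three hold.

m₁+m₂+m₃ = 0 + 2 − 2 = 0  ✓
triangle: |1−3|=2 ≤ l₃=3 ≤ 1+3=4  ✓
parity: l₁+l₂+l₃ = 7 is odd  ✗

parity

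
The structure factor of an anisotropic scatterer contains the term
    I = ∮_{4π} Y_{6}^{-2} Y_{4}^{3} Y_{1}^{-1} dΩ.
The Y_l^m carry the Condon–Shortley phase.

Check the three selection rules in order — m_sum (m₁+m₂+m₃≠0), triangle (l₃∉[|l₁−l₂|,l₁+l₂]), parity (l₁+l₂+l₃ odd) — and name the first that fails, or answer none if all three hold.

m₁+m₂+m₃ = -2 + 3 − 1 = 0  ✓
triangle: |6−4|=2 ≤ l₃=1 ≤ 6+4=10  ✗
parity: l₁+l₂+l₃ = 11 is odd

triangle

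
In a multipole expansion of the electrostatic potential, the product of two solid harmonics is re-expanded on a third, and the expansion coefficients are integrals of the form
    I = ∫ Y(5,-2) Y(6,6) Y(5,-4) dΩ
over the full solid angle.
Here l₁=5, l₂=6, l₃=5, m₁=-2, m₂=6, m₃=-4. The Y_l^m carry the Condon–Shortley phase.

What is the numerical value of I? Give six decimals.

Rules hold: Σm=0, L=16 even, 1≤5≤11.
N = 11·13·11 = 1573
Δ = 6!·4!·6!/17! = 1/28588560
Racah Σ t=1..5: t=1:−1/345600 t=2:+1/13824 t=3:−1/5184 t=4:+1/13824 t=5:−1/345600 = -7/129600
⇒ 3j(5 6 5; 0 0 0)² = 80/7293, sgn +1
Racah Σ t=6..6: t=6:+1/3110400 = 1/3110400
⇒ 3j(5 6 5; -2 6 -4)² = 21/1105, sgn -1
4πI² = N·(3j₀)²·(3jₘ)² = 1232/3757
I = -1·√(0.327921/4π) = -0.16153991

-0.161540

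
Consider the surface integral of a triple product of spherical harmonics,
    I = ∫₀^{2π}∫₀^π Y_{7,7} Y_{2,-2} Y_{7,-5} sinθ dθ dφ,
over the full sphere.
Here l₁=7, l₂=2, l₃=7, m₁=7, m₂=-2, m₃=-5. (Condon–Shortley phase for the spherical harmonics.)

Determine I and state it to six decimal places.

0.066694

Rules hold: Σm=0, L=16 even, 5≤7≤9.
N = 15·5·15 = 1125
Δ = 2!·12!·2!/17! = 1/185640
Racah Σ t=0..2: t=0:+1/2419200 t=1:−1/518400 t=2:+1/2419200 = -1/907200
⇒ 3j(7 2 7; 0 0 0)² = 56/3315, sgn +1
Racah Σ t=0..0: t=0:+1/1916006400 = 1/1916006400
⇒ 3j(7 2 7; 7 -2 -5)² = 1/340, sgn +1
4πI² = N·(3j₀)²·(3jₘ)² = 210/3757
I = +1·√(0.0558957/4π) = 0.06669359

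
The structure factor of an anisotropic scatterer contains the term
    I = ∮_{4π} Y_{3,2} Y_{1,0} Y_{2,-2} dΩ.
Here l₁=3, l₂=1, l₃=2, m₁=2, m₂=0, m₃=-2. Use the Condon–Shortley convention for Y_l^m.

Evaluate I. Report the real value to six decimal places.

0.184674

Checks pass: Σm=0; 6 even; l₃=2∈[2,4].
(2·3+1)(2·1+1)(2·2+1) = 105
Δ: 2! 4! 0! / 7! → 1/105
sum: t=1:−1/4 = -1/4
3j²(3 1 2; 0 0 0) = Δ·Π!·Σ² = 3/35  (sign -1)
sum: t=1:−1/24 = -1/24
3j²(3 1 2; 2 0 -2) = Δ·Π!·Σ² = 1/21  (sign -1)
combine: 4πI² = 105·3/35·1/21 = 3/7
take √, sign +1: I = 0.18467439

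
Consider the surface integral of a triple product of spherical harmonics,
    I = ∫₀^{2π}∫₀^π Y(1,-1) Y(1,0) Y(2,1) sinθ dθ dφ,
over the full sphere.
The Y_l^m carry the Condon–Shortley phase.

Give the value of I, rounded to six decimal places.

-0.218510

Checks pass: Σm=0; 4 even; l₃=2∈[0,2].
(2·1+1)(2·1+1)(2·2+1) = 45
Δ: 0! 2! 2! / 5! → 1/30
sum: t=0:+1/1 = 1/1
3j²(1 1 2; 0 0 0) = Δ·Π!·Σ² = 2/15  (sign +1)
sum: t=0:+1/2 = 1/2
3j²(1 1 2; -1 0 1) = Δ·Π!·Σ² = 1/10  (sign -1)
combine: 4πI² = 45·2/15·1/10 = 3/5
take √, sign -1: I = -0.21850969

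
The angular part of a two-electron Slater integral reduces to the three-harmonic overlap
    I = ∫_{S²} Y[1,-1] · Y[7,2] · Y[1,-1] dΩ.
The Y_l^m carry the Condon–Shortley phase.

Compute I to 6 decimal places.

0.000000

|1−7|≤1≤1+7 violated ⇒ I = 0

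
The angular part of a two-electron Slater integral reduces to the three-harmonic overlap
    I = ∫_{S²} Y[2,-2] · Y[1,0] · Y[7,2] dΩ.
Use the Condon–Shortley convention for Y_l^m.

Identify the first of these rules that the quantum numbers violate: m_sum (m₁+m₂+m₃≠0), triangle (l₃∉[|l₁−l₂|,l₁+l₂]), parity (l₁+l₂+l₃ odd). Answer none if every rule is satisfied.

Σmᵢ = 0  ✓
l₃∈[|l₁−l₂|,l₁+l₂]=[1,3], have l₃=7  ✗
Σlᵢ = 10 ⇒ even

triangle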